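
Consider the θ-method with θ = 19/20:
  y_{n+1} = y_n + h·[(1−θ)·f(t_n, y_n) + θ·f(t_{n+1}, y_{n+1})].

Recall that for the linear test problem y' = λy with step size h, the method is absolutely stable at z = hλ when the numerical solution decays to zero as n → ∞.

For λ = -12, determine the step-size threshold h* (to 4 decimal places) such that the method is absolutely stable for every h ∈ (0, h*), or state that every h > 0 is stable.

Test eqn y'=λy, z=hλ:
  y_{n+1} = y_n + z·[1/20·y_n + 19/20·y_{n+1}] ⇒ (1 − 19/20z)y_{n+1} = (1 + 1/20z)y_n
  so R(z) = (1 + 1/20z)/(1 − 19/20z).

Solve |R(x)|<1 on ℝ⁻.
x=-0.79: |R|=0.5487
x=-2: |R|=0.3103
x=-10: |R|=0.0476
x=-100: |R|=0.0417
θ=19/20≥1/2 ⇒ |1+1/20x|<|1−19/20x| ∀x<0 ⇒ unbounded interval.

unbounded; (−∞, 0). Any h>0 works for λ=-12.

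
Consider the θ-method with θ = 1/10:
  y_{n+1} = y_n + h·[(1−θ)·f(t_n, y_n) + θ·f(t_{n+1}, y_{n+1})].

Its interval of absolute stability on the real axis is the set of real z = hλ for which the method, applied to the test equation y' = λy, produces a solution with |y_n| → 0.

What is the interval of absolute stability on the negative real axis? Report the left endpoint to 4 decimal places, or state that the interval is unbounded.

z∈(-2.5000,0).

With y'=λy (z=hλ):
  y_{n+1} = y_n + z·[9/10·y_n + 1/10·y_{n+1}] ⇒ (1 − 1/10z)y_{n+1} = (1 + 9/10z)y_n
  R(z) = (1 + 9/10z)/(1 − 1/10z).

Find x<0 with |R(x)|<1.
x=-1.27: |R|=0.1269
R=−1: 1+9/10x = −1+1/10x ⇒ -4/5x=2 ⇒ x=2/(-4/5)=-2.5000
Confirm numerically:
  x=-2.128: |R|=0.75462 <1
  x=-1.979: |R|=0.65206 <1
  x=-1.288: |R|=0.14103 <1
  x=-2.896: |R|=1.24566 >1
  x=-2.679: |R|=1.11294 >1
  x=-2.529: |R|=1.01852 >1
So |R|<1 on (-2.5000, 0).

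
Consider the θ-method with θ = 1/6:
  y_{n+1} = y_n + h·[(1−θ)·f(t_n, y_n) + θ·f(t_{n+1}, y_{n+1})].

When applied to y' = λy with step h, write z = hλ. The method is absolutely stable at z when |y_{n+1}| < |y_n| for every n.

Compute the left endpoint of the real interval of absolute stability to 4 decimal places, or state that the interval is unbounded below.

z* = -3.0000.

Set f=λy, z=hλ:
  y_{n+1} = y_n + z·[5/6·y_n + 1/6·y_{n+1}] ⇒ (1 − 1/6z)y_{n+1} = (1 + 5/6z)y_n
  so R(z) = (1 + 5/6z)/(1 − 1/6z).

Solve |R(x)|<1 on ℝ⁻.
x=-1.13: |R|=0.0491
R=−1: 1+5/6x = −1+1/6x ⇒ -2/3x=2 ⇒ x=2/(-2/3)=-3.0000
Confirm numerically:
  x=-2.823: |R|=0.91976 <1
  x=-1.855: |R|=0.41693 <1
  x=-1.747: |R|=0.35304 <1
  x=-1.688: |R|=0.31738 <1
  x=-3.344: |R|=1.14726 >1
  x=-3.103: |R|=1.04526 >1
  x=-3.097: |R|=1.04265 >1
So |R|<1 on (-3.0000, 0).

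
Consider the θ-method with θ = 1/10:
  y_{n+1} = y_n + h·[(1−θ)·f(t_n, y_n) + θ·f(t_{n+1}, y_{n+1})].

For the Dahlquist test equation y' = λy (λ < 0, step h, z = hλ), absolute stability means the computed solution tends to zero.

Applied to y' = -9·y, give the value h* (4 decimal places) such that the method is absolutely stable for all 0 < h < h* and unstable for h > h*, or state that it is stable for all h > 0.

(-2.5000,0); λ=-9 ⇒ h* = (5/2)/9 = 0.2778.

On y'=λy, z=hλ:
  y_{n+1} = y_n + z·[9/10·y_n + 1/10·y_{n+1}] ⇒ (1 − 1/10z)y_{n+1} = (1 + 9/10z)y_n
  so R(z) = (1 + 9/10z)/(1 − 1/10z).

Solve |R(x)|<1 on ℝ⁻.
x=-0.55: |R|=0.4787
R=−1: 1+9/10x = −1+1/10x ⇒ -4/5x=2 ⇒ x=2/(-4/5)=-2.5000
Confirm numerically:
  x=-1.875: |R|=0.57895 <1
  x=-1.329: |R|=0.17310 <1
  x=-1.310: |R|=0.15827 <1
  x=-1.117: |R|=0.00477 <1
  x=-3.071: |R|=1.34948 >1
  x=-2.866: |R|=1.22758 >1
  x=-2.661: |R|=1.10173 >1
Stable set (-2.5000, 0).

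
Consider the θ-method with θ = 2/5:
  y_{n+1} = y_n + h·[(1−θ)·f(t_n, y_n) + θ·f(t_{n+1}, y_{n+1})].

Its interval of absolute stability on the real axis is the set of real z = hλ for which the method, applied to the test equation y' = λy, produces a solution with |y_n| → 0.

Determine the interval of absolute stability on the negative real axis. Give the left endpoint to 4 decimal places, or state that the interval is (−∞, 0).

z∈(-10.0000,0).

Test eqn y'=λy, z=hλ:
  y_{n+1} = y_n + z·[3/5·y_n + 2/5·y_{n+1}] ⇒ (1 − 2/5z)y_{n+1} = (1 + 3/5z)y_n
  Hence R(z) = (1 + 3/5z)/(1 − 2/5z).

Solve |R(x)|<1 on ℝ⁻.
x=-0.97: |R|=0.3012
R=−1: 1+3/5x = −1+2/5x ⇒ -1/5x=2 ⇒ x=2/(-1/5)=-10.0000
Confirm numerically:
  x=-8.295: |R|=0.92103 <1
  x=-6.484: |R|=0.80432 <1
  x=-5.121: |R|=0.67990 <1
  x=-4.695: |R|=0.63134 <1
  x=-10.204: |R|=1.00803 >1
  x=-10.026: |R|=1.00104 >1
Interval (-10.0000, 0).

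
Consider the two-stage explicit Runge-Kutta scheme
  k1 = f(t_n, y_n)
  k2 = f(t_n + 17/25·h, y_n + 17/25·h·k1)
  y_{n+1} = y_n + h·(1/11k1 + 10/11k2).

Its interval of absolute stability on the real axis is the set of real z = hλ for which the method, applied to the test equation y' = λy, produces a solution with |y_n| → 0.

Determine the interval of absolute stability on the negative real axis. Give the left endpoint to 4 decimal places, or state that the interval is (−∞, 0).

Set f=λy, z=hλ:
  k1=λy_n ⇒ h·k1=z·y_n;  k2=λ(1+17/25z)y_n ⇒ h·k2=z(1+17/25z)y_n
  y_{n+1}/y_n = 1 + 1/11z + 10/11z(1+17/25z) = 1 + z + 34/55z²
  R(z) = 1 + z + 34/55z².

Need |R(x)|<1, x<0.
x=-1.67: |R|=1.0540
R=1: x+34/55x²=0 ⇒ x=−55/34=-1.6176; min R=1−1/(4·34/55)=0.5956>−1
Confirm numerically:
  x=-1.101: |R|=0.64836 <1
  x=-1.078: |R|=0.64038 <1
  x=-0.932: |R|=0.60497 <1
  x=-2.211: |R|=1.81099 >1
  x=-2.025: |R|=1.50993 >1
  x=-1.897: |R|=1.32759 >1
Interval (-1.6176, 0).

z∈(-1.6176,0).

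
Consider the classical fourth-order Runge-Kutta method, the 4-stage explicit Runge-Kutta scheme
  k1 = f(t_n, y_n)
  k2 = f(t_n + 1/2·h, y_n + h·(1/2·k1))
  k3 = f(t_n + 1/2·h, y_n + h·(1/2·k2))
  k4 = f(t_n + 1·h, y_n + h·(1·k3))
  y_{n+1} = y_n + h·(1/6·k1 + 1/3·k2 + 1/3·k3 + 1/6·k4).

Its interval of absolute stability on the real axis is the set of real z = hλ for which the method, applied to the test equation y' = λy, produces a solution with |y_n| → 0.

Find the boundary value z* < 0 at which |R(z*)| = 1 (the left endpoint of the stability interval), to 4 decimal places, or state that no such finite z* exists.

Set f=λy, z=hλ:
  order 4, 4-stage ⇒ R(z)=1+z+z^2/2+z^3/6+z^4/24
  (e.g. R(-0.64)=0.52810, |R|=0.52810)

Solve |R(x)|<1 on ℝ⁻.
x=-0.64: |R|=0.5281
|R(-1.17)|=0.3256 |R(-0.92)|=0.4033 |R(-0.85)|=0.4306
Bisect:
  x_lo=-3.5140 |R|=2.7813  x_hi=-0.0902 |R|=0.9137
  mid=-1.80209 |R|=0.28572 →hi
  mid=-2.65803 |R|=0.82448 →hi
  mid=-3.08600 |R|=1.55645 →lo
  mid=-2.87201 |R|=1.13881 →lo
  mid=-2.76502 |R|=0.96986 →hi
  mid=-2.81852 |R|=1.05126 →lo
  mid=-2.79177 |R|=1.00981 →lo
  mid=-2.77839 |R|=0.98965 →hi
  ...
  [-2.78550,-2.78529] ⇒ x*=-2.7853
So |R|<1 on (-2.7853, 0).

z* = -2.7853.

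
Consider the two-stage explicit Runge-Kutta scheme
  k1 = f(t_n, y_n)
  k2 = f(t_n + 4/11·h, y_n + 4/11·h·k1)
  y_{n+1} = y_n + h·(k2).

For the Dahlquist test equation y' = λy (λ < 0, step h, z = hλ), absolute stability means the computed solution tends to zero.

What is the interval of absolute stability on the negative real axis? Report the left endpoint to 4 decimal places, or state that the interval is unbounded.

z∈(-2.7500,0).

Test eqn y'=λy, z=hλ:
  k1=λy_n ⇒ h·k1=z·y_n;  k2=λ(1+4/11z)y_n ⇒ h·k2=z(1+4/11z)y_n
  y_{n+1}/y_n = 1 + z(1+4/11z) = 1 + z + 4/11z²
  ⇒ R(z) = 1 + z + 4/11z².

Need |R(x)|<1, x<0.
x=-1.16: |R|=0.3293
R=1: x+4/11x²=0 ⇒ x=−11/4=-2.7500; min R=1−1/(4·4/11)=0.3125>−1
Confirm numerically:
  x=-2.279: |R|=0.60967 <1
  x=-2.071: |R|=0.48865 <1
  x=-2.038: |R|=0.47234 <1
  x=-3.305: |R|=1.66701 >1
  x=-3.127: |R|=1.42868 >1
  x=-2.958: |R|=1.22373 >1
Interval (-2.7500, 0).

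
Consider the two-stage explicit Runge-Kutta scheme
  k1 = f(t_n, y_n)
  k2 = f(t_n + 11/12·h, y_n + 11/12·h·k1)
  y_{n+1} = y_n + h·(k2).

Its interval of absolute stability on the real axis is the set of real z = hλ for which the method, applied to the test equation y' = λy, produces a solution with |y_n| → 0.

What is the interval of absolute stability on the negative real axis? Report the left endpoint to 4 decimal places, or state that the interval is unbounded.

z∈(-1.0909,0).

With y'=λy (z=hλ):
  k1=λy_n ⇒ h·k1=z·y_n;  k2=λ(1+11/12z)y_n ⇒ h·k2=z(1+11/12z)y_n
  y_{n+1}/y_n = 1 + z(1+11/12z) = 1 + z + 11/12z²
  ⇒ R(z) = 1 + z + 11/12z².

Need |R(x)|<1, x<0.
x=-0.65: |R|=0.7373
R=1: x+11/12x²=0 ⇒ x=−12/11=-1.0909; min R=1−1/(4·11/12)=0.7273>−1
Confirm numerically:
  x=-1.023: |R|=0.93632 <1
  x=-0.877: |R|=0.82803 <1
  x=-0.755: |R|=0.76752 <1
  x=-1.638: |R|=1.82146 >1
  x=-1.479: |R|=1.52615 >1
So |R|<1 on (-1.0909, 0).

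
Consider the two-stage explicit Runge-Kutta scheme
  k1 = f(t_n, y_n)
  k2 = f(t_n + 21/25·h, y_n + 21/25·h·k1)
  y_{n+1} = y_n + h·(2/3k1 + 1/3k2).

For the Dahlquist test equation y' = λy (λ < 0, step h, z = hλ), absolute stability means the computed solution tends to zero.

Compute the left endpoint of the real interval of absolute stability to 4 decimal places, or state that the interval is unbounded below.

Test eqn y'=λy, z=hλ:
  k1=λy_n ⇒ h·k1=z·y_n;  k2=λ(1+21/25z)y_n ⇒ h·k2=z(1+21/25z)y_n
  y_{n+1}/y_n = 1 + 2/3z + 1/3z(1+21/25z) = 1 + z + 7/25z²
  so R(z) = 1 + z + 7/25z².

Boundary: |R(x)|=1, x<0.
x=-0.64: |R|=0.4747
R=1: x+7/25x²=0 ⇒ x=−25/7=-3.5714; min R=1−1/(4·7/25)=0.1071>−1
Confirm numerically:
  x=-3.524: |R|=0.95320 <1
  x=-3.293: |R|=0.74328 <1
  x=-3.124: |R|=0.60863 <1
  x=-3.763: |R|=1.20185 >1
  x=-3.687: |R|=1.11931 >1
Stable set (-3.5714, 0).

z* = -3.5714.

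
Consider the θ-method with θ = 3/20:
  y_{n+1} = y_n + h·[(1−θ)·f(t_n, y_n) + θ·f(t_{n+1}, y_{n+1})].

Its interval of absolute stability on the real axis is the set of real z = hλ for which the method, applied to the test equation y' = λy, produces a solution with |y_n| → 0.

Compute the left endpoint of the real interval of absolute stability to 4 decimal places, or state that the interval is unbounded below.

left endpoint -2.8571.

Set f=λy, z=hλ:
  y_{n+1} = y_n + z·[17/20·y_n + 3/20·y_{n+1}] ⇒ (1 − 3/20z)y_{n+1} = (1 + 17/20z)y_n
  Hence R(z) = (1 + 17/20z)/(1 − 3/20z).

Find x<0 with |R(x)|<1.
x=-0.65: |R|=0.4077
R=−1: 1+17/20x = −1+3/20x ⇒ -7/10x=2 ⇒ x=2/(-7/10)=-2.8571
Confirm numerically:
  x=-2.532: |R|=0.83505 <1
  x=-2.406: |R|=0.76795 <1
  x=-2.299: |R|=0.70948 <1
  x=-3.380: |R|=1.24287 >1
  x=-3.147: |R|=1.13783 >1
  x=-3.000: |R|=1.06897 >1
Stable set (-2.8571, 0).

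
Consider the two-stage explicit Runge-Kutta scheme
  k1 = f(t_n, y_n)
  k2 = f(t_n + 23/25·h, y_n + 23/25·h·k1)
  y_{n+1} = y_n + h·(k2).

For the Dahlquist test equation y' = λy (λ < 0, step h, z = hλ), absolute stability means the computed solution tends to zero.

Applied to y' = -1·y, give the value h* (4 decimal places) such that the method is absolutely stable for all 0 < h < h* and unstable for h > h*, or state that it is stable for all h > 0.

(-1.0870,0); λ=-1 ⇒ h* = (25/23)/1 = 1.0870.

Set f=λy, z=hλ:
  k1=λy_n ⇒ h·k1=z·y_n;  k2=λ(1+23/25z)y_n ⇒ h·k2=z(1+23/25z)y_n
  y_{n+1}/y_n = 1 + z(1+23/25z) = 1 + z + 23/25z²
  Hence R(z) = 1 + z + 23/25z².

Solve |R(x)|<1 on ℝ⁻.
x=-1.31: |R|=1.2688
R=1: x+23/25x²=0 ⇒ x=−25/23=-1.0870; min R=1−1/(4·23/25)=0.7283>−1
Confirm numerically:
  x=-0.927: |R|=0.86358 <1
  x=-0.925: |R|=0.86218 <1
  x=-0.762: |R|=0.77219 <1
  x=-0.501: |R|=0.72992 <1
  x=-1.545: |R|=1.65106 >1
  x=-1.439: |R|=1.46606 >1
So |R|<1 on (-1.0870, 0).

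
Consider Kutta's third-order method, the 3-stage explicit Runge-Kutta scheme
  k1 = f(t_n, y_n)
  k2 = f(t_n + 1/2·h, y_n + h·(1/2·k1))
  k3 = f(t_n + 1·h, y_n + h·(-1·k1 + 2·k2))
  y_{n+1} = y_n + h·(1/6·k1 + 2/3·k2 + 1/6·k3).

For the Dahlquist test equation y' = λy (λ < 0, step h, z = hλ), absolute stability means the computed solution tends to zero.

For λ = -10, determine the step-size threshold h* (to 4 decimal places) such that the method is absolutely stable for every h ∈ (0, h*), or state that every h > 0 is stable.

Set f=λy, z=hλ:
  order 3, 3-stage ⇒ R(z)=1+z+z^2/2+z^3/6
  (e.g. R(-0.87)=0.39870, |R|=0.39870)

Need |R(x)|<1, x<0.
x=-0.87: |R|=0.3987
|R(-1.92)|=0.2564 |R(-1.59)|=0.0041 |R(-0.75)|=0.4609
Bisect:
  x_lo=-2.8403 |R|=1.6255  x_hi=-0.1752 |R|=0.8392
  mid=-1.50774 |R|=0.05764 →hi
  mid=-2.17401 |R|=0.52336 →hi
  mid=-2.50714 |R|=0.99081 →hi
  mid=-2.67371 |R|=1.28495 →lo
  mid=-2.59043 |R|=1.13237 →lo
  mid=-2.54879 |R|=1.06025 →lo
  mid=-2.52796 |R|=1.02520 →lo
  mid=-2.51755 |R|=1.00792 →lo
  mid=-2.51235 |R|=0.99935 →hi
  mid=-2.51495 |R|=1.00363 →lo
  ...
  [-2.51284,-2.51267] ⇒ x*=-2.5127
So |R|<1 on (-2.5127, 0).

(-2.5127,0); λ=-10 ⇒ h* = 0.2513.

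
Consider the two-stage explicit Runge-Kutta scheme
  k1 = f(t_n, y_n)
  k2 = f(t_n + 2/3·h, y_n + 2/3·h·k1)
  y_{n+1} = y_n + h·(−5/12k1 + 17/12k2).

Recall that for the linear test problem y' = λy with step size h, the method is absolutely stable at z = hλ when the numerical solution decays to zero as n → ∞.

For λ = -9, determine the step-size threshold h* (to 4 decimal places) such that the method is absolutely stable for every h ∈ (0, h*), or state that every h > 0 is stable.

With y'=λy (z=hλ):
  k1=λy_n ⇒ h·k1=z·y_n;  k2=λ(1+2/3z)y_n ⇒ h·k2=z(1+2/3z)y_n
  y_{n+1}/y_n = 1 − 5/12z + 17/12z(1+2/3z) = 1 + z + 17/18z²
  so R(z) = 1 + z + 17/18z².

Solve |R(x)|<1 on ℝ⁻.
x=-1.39: |R|=1.4348
R=1: x+17/18x²=0 ⇒ x=−18/17=-1.0588; min R=1−1/(4·17/18)=0.7353>−1
Confirm numerically:
  x=-0.945: |R|=0.89841 <1
  x=-0.913: |R|=0.87426 <1
  x=-0.892: |R|=0.85946 <1
  x=-1.281: |R|=1.26880 >1
  x=-1.125: |R|=1.07031 >1
Interval (-1.0588, 0).

(-1.0588,0); λ=-9 ⇒ h* = (18/17)/9 = 0.1176.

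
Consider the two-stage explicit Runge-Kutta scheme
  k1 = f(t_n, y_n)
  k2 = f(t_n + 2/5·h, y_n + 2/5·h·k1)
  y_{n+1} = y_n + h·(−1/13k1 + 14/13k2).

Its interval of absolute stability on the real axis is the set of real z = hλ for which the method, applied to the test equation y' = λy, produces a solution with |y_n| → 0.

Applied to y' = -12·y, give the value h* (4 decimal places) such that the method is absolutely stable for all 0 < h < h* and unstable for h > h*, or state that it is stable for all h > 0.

(-2.3214,0); λ=-12 ⇒ h* = (65/28)/12 = 0.1935.

On y'=λy, z=hλ:
  k1=λy_n ⇒ h·k1=z·y_n;  k2=λ(1+2/5z)y_n ⇒ h·k2=z(1+2/5z)y_n
  y_{n+1}/y_n = 1 − 1/13z + 14/13z(1+2/5z) = 1 + z + 28/65z²
  so R(z) = 1 + z + 28/65z².

Solve |R(x)|<1 on ℝ⁻.
x=-0.37: |R|=0.6890
R=1: x+28/65x²=0 ⇒ x=−65/28=-2.3214; min R=1−1/(4·28/65)=0.4196>−1
Confirm numerically:
  x=-1.920: |R|=0.66799 <1
  x=-1.915: |R|=0.66473 <1
  x=-1.580: |R|=0.49537 <1
  x=-1.031: |R|=0.42689 <1
  x=-2.818: |R|=1.60279 >1
  x=-2.456: |R|=1.14237 >1
Interval (-2.3214, 0).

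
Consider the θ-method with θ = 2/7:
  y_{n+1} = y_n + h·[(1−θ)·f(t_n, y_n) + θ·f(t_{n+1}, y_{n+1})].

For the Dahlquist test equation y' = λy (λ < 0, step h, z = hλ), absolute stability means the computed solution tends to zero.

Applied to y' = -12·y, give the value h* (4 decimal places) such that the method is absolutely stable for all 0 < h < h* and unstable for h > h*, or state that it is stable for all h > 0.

(-4.6667,0); λ=-12 ⇒ h* = (14/3)/12 = 0.3889.

Set f=λy, z=hλ:
  y_{n+1} = y_n + z·[5/7·y_n + 2/7·y_{n+1}] ⇒ (1 − 2/7z)y_{n+1} = (1 + 5/7z)y_n
  Hence R(z) = (1 + 5/7z)/(1 − 2/7z).

Find x<0 with |R(x)|<1.
x=-0.93: |R|=0.2652
R=−1: 1+5/7x = −1+2/7x ⇒ -3/7x=2 ⇒ x=2/(-3/7)=-4.6667
Confirm numerically:
  x=-4.024: |R|=0.87188 <1
  x=-3.449: |R|=0.73716 <1
  x=-3.377: |R|=0.71870 <1
  x=-1.875: |R|=0.22093 <1
  x=-5.248: |R|=1.09968 >1
  x=-4.909: |R|=1.04323 >1
  x=-4.694: |R|=1.00500 >1
Interval (-4.6667, 0).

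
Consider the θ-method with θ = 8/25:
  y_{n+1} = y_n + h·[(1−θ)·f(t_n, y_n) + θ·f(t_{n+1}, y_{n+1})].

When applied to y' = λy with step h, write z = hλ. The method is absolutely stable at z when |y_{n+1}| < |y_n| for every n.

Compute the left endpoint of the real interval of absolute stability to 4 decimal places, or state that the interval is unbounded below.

With y'=λy (z=hλ):
  y_{n+1} = y_n + z·[17/25·y_n + 8/25·y_{n+1}] ⇒ (1 − 8/25z)y_{n+1} = (1 + 17/25z)y_n
  ⇒ R(z) = (1 + 17/25z)/(1 − 8/25z).

Find x<0 with |R(x)|<1.
x=-0.81: |R|=0.3567
R=−1: 1+17/25x = −1+8/25x ⇒ -9/25x=2 ⇒ x=2/(-9/25)=-5.5556
Confirm numerically:
  x=-5.510: |R|=0.99406 <1
  x=-4.497: |R|=0.84376 <1
  x=-3.203: |R|=0.58176 <1
  x=-2.621: |R|=0.42545 <1
  x=-5.854: |R|=1.03739 >1
  x=-5.841: |R|=1.03582 >1
So |R|<1 on (-5.5556, 0).

z* = -5.5556.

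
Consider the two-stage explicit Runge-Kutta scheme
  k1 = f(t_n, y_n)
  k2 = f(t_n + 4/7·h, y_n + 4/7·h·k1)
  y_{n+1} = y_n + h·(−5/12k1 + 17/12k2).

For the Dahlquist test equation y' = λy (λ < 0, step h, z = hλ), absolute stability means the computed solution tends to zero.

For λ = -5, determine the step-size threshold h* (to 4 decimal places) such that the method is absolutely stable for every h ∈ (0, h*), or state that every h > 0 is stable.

(-1.2353,0); λ=-5 ⇒ h* = (21/17)/5 = 0.2471.

On y'=λy, z=hλ:
  k1=λy_n ⇒ h·k1=z·y_n;  k2=λ(1+4/7z)y_n ⇒ h·k2=z(1+4/7z)y_n
  y_{n+1}/y_n = 1 − 5/12z + 17/12z(1+4/7z) = 1 + z + 17/21z²
  ⇒ R(z) = 1 + z + 17/21z².

Solve |R(x)|<1 on ℝ⁻.
x=-1.16: |R|=0.9293
R=1: x+17/21x²=0 ⇒ x=−21/17=-1.2353; min R=1−1/(4·17/21)=0.6912>−1
Confirm numerically:
  x=-1.096: |R|=0.87641 <1
  x=-0.994: |R|=0.80584 <1
  x=-0.917: |R|=0.76372 <1
  x=-0.700: |R|=0.69667 <1
  x=-1.669: |R|=1.58598 >1
  x=-1.411: |R|=1.20070 >1
Interval (-1.2353, 0).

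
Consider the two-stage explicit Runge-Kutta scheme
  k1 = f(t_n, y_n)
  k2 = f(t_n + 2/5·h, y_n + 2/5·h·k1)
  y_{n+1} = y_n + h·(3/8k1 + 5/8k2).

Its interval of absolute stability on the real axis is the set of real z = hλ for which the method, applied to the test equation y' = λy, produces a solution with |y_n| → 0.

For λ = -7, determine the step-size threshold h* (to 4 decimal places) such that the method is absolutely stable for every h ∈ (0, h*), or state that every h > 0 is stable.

(-4.0000,0); λ=-7 ⇒ h* = (4)/7 = 0.5714.

Test eqn y'=λy, z=hλ:
  k1=λy_n ⇒ h·k1=z·y_n;  k2=λ(1+2/5z)y_n ⇒ h·k2=z(1+2/5z)y_n
  y_{n+1}/y_n = 1 + 3/8z + 5/8z(1+2/5z) = 1 + z + 1/4z²
  Hence R(z) = 1 + z + 1/4z².

Solve |R(x)|<1 on ℝ⁻.
x=-1.41: |R|=0.0870
R=1: x+1/4x²=0 ⇒ x=−4=-4.0000; min R=1−1/(4·1/4)=0.0000>−1
Confirm numerically:
  x=-3.860: |R|=0.86490 <1
  x=-3.707: |R|=0.72846 <1
  x=-1.723: |R|=0.01918 <1
  x=-4.414: |R|=1.45685 >1
  x=-4.184: |R|=1.19246 >1
So |R|<1 on (-4.0000, 0).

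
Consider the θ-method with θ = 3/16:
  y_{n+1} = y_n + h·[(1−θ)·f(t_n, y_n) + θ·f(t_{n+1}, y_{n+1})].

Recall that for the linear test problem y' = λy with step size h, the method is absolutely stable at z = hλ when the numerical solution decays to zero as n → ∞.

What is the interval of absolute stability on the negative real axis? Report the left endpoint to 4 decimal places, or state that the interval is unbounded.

Set f=λy, z=hλ:
  y_{n+1} = y_n + z·[13/16·y_n + 3/16·y_{n+1}] ⇒ (1 − 3/16z)y_{n+1} = (1 + 13/16z)y_n
  ⇒ R(z) = (1 + 13/16z)/(1 − 3/16z).

Boundary: |R(x)|=1, x<0.
x=-1.69: |R|=0.2833
R=−1: 1+13/16x = −1+3/16x ⇒ -5/8x=2 ⇒ x=2/(-5/8)=-3.2000
Confirm numerically:
  x=-2.548: |R|=0.72424 <1
  x=-2.453: |R|=0.68021 <1
  x=-2.195: |R|=0.55501 <1
  x=-1.504: |R|=0.17317 <1
  x=-3.661: |R|=1.17085 >1
  x=-3.315: |R|=1.04432 >1
Stable set (-3.2000, 0).

z∈(-3.2000,0).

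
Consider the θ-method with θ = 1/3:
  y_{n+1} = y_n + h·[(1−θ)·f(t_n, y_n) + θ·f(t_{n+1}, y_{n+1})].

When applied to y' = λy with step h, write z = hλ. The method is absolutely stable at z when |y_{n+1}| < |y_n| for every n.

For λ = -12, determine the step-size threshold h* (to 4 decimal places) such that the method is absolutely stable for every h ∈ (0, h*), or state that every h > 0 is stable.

On y'=λy, z=hλ:
  y_{n+1} = y_n + z·[2/3·y_n + 1/3·y_{n+1}] ⇒ (1 − 1/3z)y_{n+1} = (1 + 2/3z)y_n
  Hence R(z) = (1 + 2/3z)/(1 − 1/3z).

Need |R(x)|<1, x<0.
x=-1.07: |R|=0.2113
R=−1: 1+2/3x = −1+1/3x ⇒ -1/3x=2 ⇒ x=2/(-1/3)=-6.0000
Confirm numerically:
  x=-5.770: |R|=0.97377 <1
  x=-5.695: |R|=0.96492 <1
  x=-3.125: |R|=0.53061 <1
  x=-6.548: |R|=1.05739 >1
  x=-6.388: |R|=1.04133 >1
  x=-6.136: |R|=1.01489 >1
So |R|<1 on (-6.0000, 0).

(-6.0000,0); λ=-12 ⇒ h* = (6)/12 = 0.5000.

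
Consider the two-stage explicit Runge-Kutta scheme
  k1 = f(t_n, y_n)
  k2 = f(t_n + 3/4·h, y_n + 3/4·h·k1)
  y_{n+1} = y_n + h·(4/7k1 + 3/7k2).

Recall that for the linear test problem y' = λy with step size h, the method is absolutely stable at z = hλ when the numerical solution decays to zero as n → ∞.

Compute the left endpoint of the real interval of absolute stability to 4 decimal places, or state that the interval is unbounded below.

Set f=λy, z=hλ:
  k1=λy_n ⇒ h·k1=z·y_n;  k2=λ(1+3/4z)y_n ⇒ h·k2=z(1+3/4z)y_n
  y_{n+1}/y_n = 1 + 4/7z + 3/7z(1+3/4z) = 1 + z + 9/28z²
  Hence R(z) = 1 + z + 9/28z².

Solve |R(x)|<1 on ℝ⁻.
x=-0.31: |R|=0.7209
R=1: x+9/28x²=0 ⇒ x=−28/9=-3.1111; min R=1−1/(4·9/28)=0.2222>−1
Confirm numerically:
  x=-2.288: |R|=0.39466 <1
  x=-1.778: |R|=0.23813 <1
  x=-1.607: |R|=0.22307 <1
  x=-1.268: |R|=0.24880 <1
  x=-3.414: |R|=1.33238 >1
  x=-3.271: |R|=1.16811 >1
Interval (-3.1111, 0).

z* = -3.1111.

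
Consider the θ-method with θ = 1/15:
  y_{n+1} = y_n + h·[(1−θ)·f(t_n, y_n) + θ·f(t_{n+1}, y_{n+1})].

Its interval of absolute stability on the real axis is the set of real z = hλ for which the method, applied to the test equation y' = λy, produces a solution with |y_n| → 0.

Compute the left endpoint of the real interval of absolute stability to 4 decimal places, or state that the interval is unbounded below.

z* = -2.3077.

With y'=λy (z=hλ):
  y_{n+1} = y_n + z·[14/15·y_n + 1/15·y_{n+1}] ⇒ (1 − 1/15z)y_{n+1} = (1 + 14/15z)y_n
  ⇒ R(z) = (1 + 14/15z)/(1 − 1/15z).

Need |R(x)|<1, x<0.
x=-0.52: |R|=0.4974
R=−1: 1+14/15x = −1+1/15x ⇒ -13/15x=2 ⇒ x=2/(-13/15)=-2.3077
Confirm numerically:
  x=-1.638: |R|=0.47674 <1
  x=-1.115: |R|=0.03785 <1
  x=-1.099: |R|=0.02398 <1
  x=-2.874: |R|=1.41188 >1
  x=-2.429: |R|=1.09048 >1
  x=-2.415: |R|=1.08010 >1
So |R|<1 on (-2.3077, 0).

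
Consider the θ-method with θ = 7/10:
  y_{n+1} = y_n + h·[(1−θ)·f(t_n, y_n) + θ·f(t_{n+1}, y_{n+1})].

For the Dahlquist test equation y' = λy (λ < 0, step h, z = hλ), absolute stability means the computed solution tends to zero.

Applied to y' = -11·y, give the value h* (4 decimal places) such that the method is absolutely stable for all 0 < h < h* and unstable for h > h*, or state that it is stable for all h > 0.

unbounded; (−∞, 0). Any h>0 works for λ=-11.

Test eqn y'=λy, z=hλ:
  y_{n+1} = y_n + z·[3/10·y_n + 7/10·y_{n+1}] ⇒ (1 − 7/10z)y_{n+1} = (1 + 3/10z)y_n
  so R(z) = (1 + 3/10z)/(1 − 7/10z).

Boundary: |R(x)|=1, x<0.
x=-1.18: |R|=0.3538
x=-2: |R|=0.1667
x=-10: |R|=0.2500
x=-100: |R|=0.4085
θ=7/10≥1/2 ⇒ |1+3/10x|<|1−7/10x| ∀x<0 ⇒ stable on all of ℝ⁻.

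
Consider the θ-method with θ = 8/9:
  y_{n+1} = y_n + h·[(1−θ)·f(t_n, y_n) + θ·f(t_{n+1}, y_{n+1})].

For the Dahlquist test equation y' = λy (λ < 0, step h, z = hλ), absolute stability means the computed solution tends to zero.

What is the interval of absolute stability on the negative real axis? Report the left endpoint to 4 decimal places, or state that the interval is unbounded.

On y'=λy, z=hλ:
  y_{n+1} = y_n + z·[1/9·y_n + 8/9·y_{n+1}] ⇒ (1 − 8/9z)y_{n+1} = (1 + 1/9z)y_n
  so R(z) = (1 + 1/9z)/(1 − 8/9z).

Need |R(x)|<1, x<0.
x=-1.26: |R|=0.4057
x=-2: |R|=0.2800
x=-10: |R|=0.0112
x=-100: |R|=0.1125
θ=8/9≥1/2 ⇒ |1+1/9x|<|1−8/9x| ∀x<0 ⇒ stable on all of ℝ⁻.

unbounded; (−∞, 0).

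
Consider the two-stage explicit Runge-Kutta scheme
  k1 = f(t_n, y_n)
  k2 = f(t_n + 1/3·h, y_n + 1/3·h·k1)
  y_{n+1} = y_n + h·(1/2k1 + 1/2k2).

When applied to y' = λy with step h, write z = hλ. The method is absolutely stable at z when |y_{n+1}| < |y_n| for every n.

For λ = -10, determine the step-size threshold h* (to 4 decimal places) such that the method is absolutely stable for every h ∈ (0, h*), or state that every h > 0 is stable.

Set f=λy, z=hλ:
  k1=λy_n ⇒ h·k1=z·y_n;  k2=λ(1+1/3z)y_n ⇒ h·k2=z(1+1/3z)y_n
  y_{n+1}/y_n = 1 + 1/2z + 1/2z(1+1/3z) = 1 + z + 1/6z²
  R(z) = 1 + z + 1/6z².

Boundary: |R(x)|=1, x<0.
x=-1.05: |R|=0.1338
R=1: x+1/6x²=0 ⇒ x=−6=-6.0000; min R=1−1/(4·1/6)=-0.5000>−1
Confirm numerically:
  x=-4.872: |R|=0.08406 <1
  x=-4.708: |R|=0.01379 <1
  x=-2.828: |R|=0.49507 <1
  x=-2.626: |R|=0.47669 <1
  x=-6.329: |R|=1.34704 >1
  x=-6.233: |R|=1.24205 >1
Interval (-6.0000, 0).

(-6.0000,0); λ=-10 ⇒ h* = (6)/10 = 0.6000.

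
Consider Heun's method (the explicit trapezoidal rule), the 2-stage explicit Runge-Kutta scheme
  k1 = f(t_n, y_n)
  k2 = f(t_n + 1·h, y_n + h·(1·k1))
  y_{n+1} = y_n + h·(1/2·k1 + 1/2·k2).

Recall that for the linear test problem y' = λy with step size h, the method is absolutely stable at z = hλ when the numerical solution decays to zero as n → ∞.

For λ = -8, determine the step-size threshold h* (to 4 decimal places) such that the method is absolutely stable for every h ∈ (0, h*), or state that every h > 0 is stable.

(-2.0000,0); λ=-8 ⇒ h* = 0.2500.

On y'=λy, z=hλ:
  order 2, 2-stage ⇒ R(z)=1+z+z^2/2
  (e.g. R(-0.44)=0.65680, |R|=0.65680)

Need |R(x)|<1, x<0.
x=-0.44: |R|=0.6568
|R(-1.92)|=0.9232 |R(-1.02)|=0.5002 |R(-0.61)|=0.5760
Bisect:
  x_lo=-2.8522 |R|=2.2154  x_hi=-0.3127 |R|=0.7362
  mid=-1.58246 |R|=0.66963 →hi
  mid=-2.21734 |R|=1.24096 →lo
  mid=-1.89990 |R|=0.90491 →hi
  mid=-2.05862 |R|=1.06034 →lo
  mid=-1.97926 |R|=0.97947 →hi
  mid=-2.01894 |R|=1.01912 →lo
  mid=-1.99910 |R|=0.99910 →hi
  mid=-2.00902 |R|=1.00906 →lo
  ...
  [-2.00003,-1.99987] ⇒ x*=-2.0000
So |R|<1 on (-2.0000, 0).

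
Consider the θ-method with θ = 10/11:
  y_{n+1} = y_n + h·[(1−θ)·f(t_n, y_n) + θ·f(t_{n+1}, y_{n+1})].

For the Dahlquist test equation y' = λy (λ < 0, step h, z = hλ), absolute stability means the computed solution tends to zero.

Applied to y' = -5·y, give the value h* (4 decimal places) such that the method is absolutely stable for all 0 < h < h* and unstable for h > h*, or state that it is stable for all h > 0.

On y'=λy, z=hλ:
  y_{n+1} = y_n + z·[1/11·y_n + 10/11·y_{n+1}] ⇒ (1 − 10/11z)y_{n+1} = (1 + 1/11z)y_n
  ⇒ R(z) = (1 + 1/11z)/(1 − 10/11z).

Find x<0 with |R(x)|<1.
x=-1.01: |R|=0.4735
x=-2: |R|=0.2903
x=-10: |R|=0.0090
x=-100: |R|=0.0880
θ=10/11≥1/2 ⇒ |1+1/11x|<|1−10/11x| ∀x<0 ⇒ interval (−∞,0).

(−∞, 0) — no finite endpoint. Any h>0 works for λ=-5.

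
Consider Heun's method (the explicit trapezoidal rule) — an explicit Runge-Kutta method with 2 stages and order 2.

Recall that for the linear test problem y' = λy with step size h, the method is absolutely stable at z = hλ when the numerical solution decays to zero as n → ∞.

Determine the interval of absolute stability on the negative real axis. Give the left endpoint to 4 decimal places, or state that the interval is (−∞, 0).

Set f=λy, z=hλ:
  order 2, 2-stage ⇒ R(z)=1+z+z^2/2
  (e.g. R(-1.31)=0.54805, |R|=0.54805)

Find x<0 with |R(x)|<1.
x=-1.31: |R|=0.5481
|R(-2.14)|=1.1498 |R(-1.58)|=0.6682 |R(-0.53)|=0.6104
Bisect:
  x_lo=-2.6382 |R|=1.8419  x_hi=-0.3747 |R|=0.6955
  mid=-1.50646 |R|=0.62825 →hi
  mid=-2.07235 |R|=1.07497 →lo
  mid=-1.78941 |R|=0.81158 →hi
  mid=-1.93088 |R|=0.93327 →hi
  mid=-2.00161 |R|=1.00161 →lo
  mid=-1.96625 |R|=0.96682 →hi
  mid=-1.98393 |R|=0.98406 →hi
  mid=-1.99277 |R|=0.99280 →hi
  mid=-1.99719 |R|=0.99720 →hi
  ...
  [-2.00009,-1.99996] ⇒ x*=-2.0000
Interval (-2.0000, 0).

z∈(-2.0000,0).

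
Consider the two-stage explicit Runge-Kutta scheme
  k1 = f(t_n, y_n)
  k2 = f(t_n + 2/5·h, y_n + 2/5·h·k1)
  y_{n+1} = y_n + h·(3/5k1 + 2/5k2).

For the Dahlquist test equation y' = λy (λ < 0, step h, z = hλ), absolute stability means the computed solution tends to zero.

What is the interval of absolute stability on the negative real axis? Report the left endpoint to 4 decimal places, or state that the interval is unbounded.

z∈(-6.2500,0).

Set f=λy, z=hλ:
  k1=λy_n ⇒ h·k1=z·y_n;  k2=λ(1+2/5z)y_n ⇒ h·k2=z(1+2/5z)y_n
  y_{n+1}/y_n = 1 + 3/5z + 2/5z(1+2/5z) = 1 + z + 4/25z²
  so R(z) = 1 + z + 4/25z².

Solve |R(x)|<1 on ℝ⁻.
x=-1.7: |R|=0.2376
R=1: x+4/25x²=0 ⇒ x=−25/4=-6.2500; min R=1−1/(4·4/25)=-0.5625>−1
Confirm numerically:
  x=-5.799: |R|=0.58154 <1
  x=-5.215: |R|=0.13640 <1
  x=-2.756: |R|=0.54071 <1
  x=-6.748: |R|=1.53768 >1
  x=-6.343: |R|=1.09438 >1
  x=-6.281: |R|=1.03115 >1
Stable set (-6.2500, 0).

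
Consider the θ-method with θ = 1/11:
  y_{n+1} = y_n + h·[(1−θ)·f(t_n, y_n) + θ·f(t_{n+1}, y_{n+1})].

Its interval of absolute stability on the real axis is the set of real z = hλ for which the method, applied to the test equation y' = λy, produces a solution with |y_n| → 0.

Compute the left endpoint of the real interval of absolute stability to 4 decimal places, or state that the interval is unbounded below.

left endpoint -2.4444.

Test eqn y'=λy, z=hλ:
  y_{n+1} = y_n + z·[10/11·y_n + 1/11·y_{n+1}] ⇒ (1 − 1/11z)y_{n+1} = (1 + 10/11z)y_n
  so R(z) = (1 + 10/11z)/(1 − 1/11z).

Boundary: |R(x)|=1, x<0.
x=-0.82: |R|=0.2369
R=−1: 1+10/11x = −1+1/11x ⇒ -9/11x=2 ⇒ x=2/(-9/11)=-2.4444
Confirm numerically:
  x=-2.319: |R|=0.91523 <1
  x=-2.047: |R|=0.72584 <1
  x=-1.688: |R|=0.46343 <1
  x=-1.646: |R|=0.43176 <1
  x=-2.962: |R|=1.33362 >1
  x=-2.920: |R|=1.30747 >1
  x=-2.528: |R|=1.05559 >1
So |R|<1 on (-2.4444, 0).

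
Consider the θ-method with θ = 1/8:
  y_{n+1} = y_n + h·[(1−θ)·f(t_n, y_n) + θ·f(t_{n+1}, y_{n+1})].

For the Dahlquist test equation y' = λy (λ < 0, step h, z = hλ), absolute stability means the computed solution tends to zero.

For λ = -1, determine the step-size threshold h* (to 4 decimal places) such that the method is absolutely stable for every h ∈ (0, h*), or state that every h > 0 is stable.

Test eqn y'=λy, z=hλ:
  y_{n+1} = y_n + z·[7/8·y_n + 1/8·y_{n+1}] ⇒ (1 − 1/8z)y_{n+1} = (1 + 7/8z)y_n
  ⇒ R(z) = (1 + 7/8z)/(1 − 1/8z).

Find x<0 with |R(x)|<1.
x=-1.22: |R|=0.0586
R=−1: 1+7/8x = −1+1/8x ⇒ -3/4x=2 ⇒ x=2/(-3/4)=-2.6667
Confirm numerically:
  x=-1.675: |R|=0.38501 <1
  x=-1.665: |R|=0.37817 <1
  x=-1.128: |R|=0.01139 <1
  x=-2.780: |R|=1.06308 >1
  x=-2.748: |R|=1.04540 >1
Interval (-2.6667, 0).

(-2.6667,0); λ=-1 ⇒ h* = (8/3)/1 = 2.6667.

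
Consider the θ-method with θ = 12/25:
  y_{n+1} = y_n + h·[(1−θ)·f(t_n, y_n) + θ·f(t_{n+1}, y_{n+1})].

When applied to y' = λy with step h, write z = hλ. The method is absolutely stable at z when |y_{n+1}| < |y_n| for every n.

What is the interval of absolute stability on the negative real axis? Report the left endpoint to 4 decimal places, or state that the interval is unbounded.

(-50.0000, 0).

On y'=λy, z=hλ:
  y_{n+1} = y_n + z·[13/25·y_n + 12/25·y_{n+1}] ⇒ (1 − 12/25z)y_{n+1} = (1 + 13/25z)y_n
  R(z) = (1 + 13/25z)/(1 − 12/25z).

Need |R(x)|<1, x<0.
x=-1.25: |R|=0.2187
R=−1: 1+13/25x = −1+12/25x ⇒ -1/25x=2 ⇒ x=2/(-1/25)=-50.0000
Confirm numerically:
  x=-44.190: |R|=0.98954 <1
  x=-42.724: |R|=0.98647 <1
  x=-31.984: |R|=0.95593 <1
  x=-26.177: |R|=0.92975 <1
  x=-50.331: |R|=1.00053 >1
  x=-50.274: |R|=1.00044 >1
  x=-50.113: |R|=1.00018 >1
Interval (-50.0000, 0).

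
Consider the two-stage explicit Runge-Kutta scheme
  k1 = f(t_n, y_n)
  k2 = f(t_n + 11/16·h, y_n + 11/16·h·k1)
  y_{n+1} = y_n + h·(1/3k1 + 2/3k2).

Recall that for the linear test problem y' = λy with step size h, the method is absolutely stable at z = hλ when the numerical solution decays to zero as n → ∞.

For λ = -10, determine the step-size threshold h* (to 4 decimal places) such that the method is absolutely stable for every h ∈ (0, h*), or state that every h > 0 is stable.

Test eqn y'=λy, z=hλ:
  k1=λy_n ⇒ h·k1=z·y_n;  k2=λ(1+11/16z)y_n ⇒ h·k2=z(1+11/16z)y_n
  y_{n+1}/y_n = 1 + 1/3z + 2/3z(1+11/16z) = 1 + z + 11/24z²
  Hence R(z) = 1 + z + 11/24z².

Solve |R(x)|<1 on ℝ⁻.
x=-1.33: |R|=0.4807
R=1: x+11/24x²=0 ⇒ x=−24/11=-2.1818; min R=1−1/(4·11/24)=0.4545>−1
Confirm numerically:
  x=-2.034: |R|=0.86220 <1
  x=-1.738: |R|=0.64646 <1
  x=-1.440: |R|=0.51040 <1
  x=-2.475: |R|=1.33258 >1
  x=-2.230: |R|=1.04925 >1
Interval (-2.1818, 0).

(-2.1818,0); λ=-10 ⇒ h* = (24/11)/10 = 0.2182.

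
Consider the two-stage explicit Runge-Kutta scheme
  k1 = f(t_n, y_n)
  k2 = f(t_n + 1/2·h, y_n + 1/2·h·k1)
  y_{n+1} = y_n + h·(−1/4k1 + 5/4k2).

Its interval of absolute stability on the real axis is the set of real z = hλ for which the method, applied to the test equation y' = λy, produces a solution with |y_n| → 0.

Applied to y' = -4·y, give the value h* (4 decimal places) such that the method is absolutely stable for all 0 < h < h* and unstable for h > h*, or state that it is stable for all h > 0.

Test eqn y'=λy, z=hλ:
  k1=λy_n ⇒ h·k1=z·y_n;  k2=λ(1+1/2z)y_n ⇒ h·k2=z(1+1/2z)y_n
  y_{n+1}/y_n = 1 − 1/4z + 5/4z(1+1/2z) = 1 + z + 5/8z²
  so R(z) = 1 + z + 5/8z².

Solve |R(x)|<1 on ℝ⁻.
x=-1.65: |R|=1.0516
R=1: x+5/8x²=0 ⇒ x=−8/5=-1.6000; min R=1−1/(4·5/8)=0.6000>−1
Confirm numerically:
  x=-1.100: |R|=0.65625 <1
  x=-1.002: |R|=0.62550 <1
  x=-0.871: |R|=0.60315 <1
  x=-2.074: |R|=1.61442 >1
  x=-1.984: |R|=1.47616 >1
  x=-1.881: |R|=1.33035 >1
So |R|<1 on (-1.6000, 0).

(-1.6000,0); λ=-4 ⇒ h* = (8/5)/4 = 0.4000.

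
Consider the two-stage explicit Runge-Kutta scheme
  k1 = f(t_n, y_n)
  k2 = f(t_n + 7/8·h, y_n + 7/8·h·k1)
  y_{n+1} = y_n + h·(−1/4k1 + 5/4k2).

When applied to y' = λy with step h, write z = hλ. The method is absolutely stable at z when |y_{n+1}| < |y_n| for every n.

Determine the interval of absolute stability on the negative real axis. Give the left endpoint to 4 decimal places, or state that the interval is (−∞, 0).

Set f=λy, z=hλ:
  k1=λy_n ⇒ h·k1=z·y_n;  k2=λ(1+7/8z)y_n ⇒ h·k2=z(1+7/8z)y_n
  y_{n+1}/y_n = 1 − 1/4z + 5/4z(1+7/8z) = 1 + z + 35/32z²
  so R(z) = 1 + z + 35/32z².

Boundary: |R(x)|=1, x<0.
x=-1.55: |R|=2.0777
R=1: x+35/32x²=0 ⇒ x=−32/35=-0.9143; min R=1−1/(4·35/32)=0.7714>−1
Confirm numerically:
  x=-0.876: |R|=0.96332 <1
  x=-0.829: |R|=0.92267 <1
  x=-0.612: |R|=0.79766 <1
  x=-1.343: |R|=1.62974 >1
  x=-1.301: |R|=1.55028 >1
  x=-1.181: |R|=1.34452 >1
Stable set (-0.9143, 0).

z∈(-0.9143,0).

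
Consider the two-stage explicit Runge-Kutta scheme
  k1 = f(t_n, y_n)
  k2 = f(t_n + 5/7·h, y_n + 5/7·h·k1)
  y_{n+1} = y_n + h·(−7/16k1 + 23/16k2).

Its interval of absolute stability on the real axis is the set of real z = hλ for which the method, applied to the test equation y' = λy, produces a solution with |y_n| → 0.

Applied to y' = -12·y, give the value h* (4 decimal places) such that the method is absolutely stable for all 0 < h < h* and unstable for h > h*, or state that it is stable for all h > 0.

(-0.9739,0); λ=-12 ⇒ h* = (112/115)/12 = 0.0812.

With y'=λy (z=hλ):
  k1=λy_n ⇒ h·k1=z·y_n;  k2=λ(1+5/7z)y_n ⇒ h·k2=z(1+5/7z)y_n
  y_{n+1}/y_n = 1 − 7/16z + 23/16z(1+5/7z) = 1 + z + 115/112z²
  R(z) = 1 + z + 115/112z².

Need |R(x)|<1, x<0.
x=-0.43: |R|=0.7599
R=1: x+115/112x²=0 ⇒ x=−112/115=-0.9739; min R=1−1/(4·115/112)=0.7565>−1
Confirm numerically:
  x=-0.935: |R|=0.96264 <1
  x=-0.840: |R|=0.88450 <1
  x=-0.429: |R|=0.75997 <1
  x=-1.476: |R|=1.76093 >1
  x=-1.422: |R|=1.65425 >1
Interval (-0.9739, 0).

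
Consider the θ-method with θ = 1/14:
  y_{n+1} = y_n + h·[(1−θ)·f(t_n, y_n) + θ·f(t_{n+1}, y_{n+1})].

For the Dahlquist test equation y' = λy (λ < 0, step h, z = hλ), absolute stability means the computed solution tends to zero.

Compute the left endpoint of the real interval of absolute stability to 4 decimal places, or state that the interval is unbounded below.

Test eqn y'=λy, z=hλ:
  y_{n+1} = y_n + z·[13/14·y_n + 1/14·y_{n+1}] ⇒ (1 − 1/14z)y_{n+1} = (1 + 13/14z)y_n
  Hence R(z) = (1 + 13/14z)/(1 − 1/14z).

Solve |R(x)|<1 on ℝ⁻.
x=-0.98: |R|=0.0841
R=−1: 1+13/14x = −1+1/14x ⇒ -6/7x=2 ⇒ x=2/(-6/7)=-2.3333
Confirm numerically:
  x=-1.720: |R|=0.53181 <1
  x=-0.987: |R|=0.07800 <1
  x=-0.980: |R|=0.08411 <1
  x=-0.956: |R|=0.10511 <1
  x=-2.696: |R|=1.26066 >1
  x=-2.691: |R|=1.25714 >1
  x=-2.474: |R|=1.10246 >1
Stable set (-2.3333, 0).

z* = -2.3333.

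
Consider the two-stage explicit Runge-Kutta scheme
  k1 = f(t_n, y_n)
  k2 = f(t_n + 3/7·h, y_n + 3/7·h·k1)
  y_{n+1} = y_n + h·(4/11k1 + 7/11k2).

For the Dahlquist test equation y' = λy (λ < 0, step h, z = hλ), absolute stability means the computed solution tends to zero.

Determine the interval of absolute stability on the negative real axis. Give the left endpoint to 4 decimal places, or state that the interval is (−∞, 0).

z∈(-3.6667,0).

On y'=λy, z=hλ:
  k1=λy_n ⇒ h·k1=z·y_n;  k2=λ(1+3/7z)y_n ⇒ h·k2=z(1+3/7z)y_n
  y_{n+1}/y_n = 1 + 4/11z + 7/11z(1+3/7z) = 1 + z + 3/11z²
  so R(z) = 1 + z + 3/11z².

Need |R(x)|<1, x<0.
x=-0.39: |R|=0.6515
R=1: x+3/11x²=0 ⇒ x=−11/3=-3.6667; min R=1−1/(4·3/11)=0.0833>−1
Confirm numerically:
  x=-3.522: |R|=0.86104 <1
  x=-2.035: |R|=0.09442 <1
  x=-1.665: |R|=0.09106 <1
  x=-4.252: |R|=1.67877 >1
  x=-4.105: |R|=1.49073 >1
Stable set (-3.6667, 0).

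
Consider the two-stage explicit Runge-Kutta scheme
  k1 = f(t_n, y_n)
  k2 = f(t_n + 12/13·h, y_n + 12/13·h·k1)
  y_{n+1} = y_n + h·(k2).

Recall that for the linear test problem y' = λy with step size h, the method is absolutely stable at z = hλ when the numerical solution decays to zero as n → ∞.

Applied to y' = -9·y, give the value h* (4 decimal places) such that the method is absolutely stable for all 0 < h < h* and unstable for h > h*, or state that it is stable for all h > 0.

With y'=λy (z=hλ):
  k1=λy_n ⇒ h·k1=z·y_n;  k2=λ(1+12/13z)y_n ⇒ h·k2=z(1+12/13z)y_n
  y_{n+1}/y_n = 1 + z(1+12/13z) = 1 + z + 12/13z²
  ⇒ R(z) = 1 + z + 12/13z².

Boundary: |R(x)|=1, x<0.
x=-0.72: |R|=0.7585
R=1: x+12/13x²=0 ⇒ x=−13/12=-1.0833; min R=1−1/(4·12/13)=0.7292>−1
Confirm numerically:
  x=-0.989: |R|=0.91388 <1
  x=-0.583: |R|=0.73074 <1
  x=-0.480: |R|=0.73268 <1
  x=-1.284: |R|=1.23784 >1
  x=-1.116: |R|=1.03365 >1
Stable set (-1.0833, 0).

(-1.0833,0); λ=-9 ⇒ h* = (13/12)/9 = 0.1204.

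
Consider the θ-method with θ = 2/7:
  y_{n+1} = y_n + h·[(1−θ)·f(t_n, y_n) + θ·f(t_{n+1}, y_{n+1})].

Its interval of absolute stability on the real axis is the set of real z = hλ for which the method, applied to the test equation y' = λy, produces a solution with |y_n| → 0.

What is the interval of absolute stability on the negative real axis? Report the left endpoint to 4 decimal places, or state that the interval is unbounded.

z∈(-4.6667,0).

Test eqn y'=λy, z=hλ:
  y_{n+1} = y_n + z·[5/7·y_n + 2/7·y_{n+1}] ⇒ (1 − 2/7z)y_{n+1} = (1 + 5/7z)y_n
  R(z) = (1 + 5/7z)/(1 − 2/7z).

Need |R(x)|<1, x<0.
x=-0.85: |R|=0.3161
R=−1: 1+5/7x = −1+2/7x ⇒ -3/7x=2 ⇒ x=2/(-3/7)=-4.6667
Confirm numerically:
  x=-4.280: |R|=0.92545 <1
  x=-3.253: |R|=0.68599 <1
  x=-2.744: |R|=0.53812 <1
  x=-5.183: |R|=1.08920 >1
  x=-5.057: |R|=1.06842 >1
  x=-4.957: |R|=1.05150 >1
Stable set (-4.6667, 0).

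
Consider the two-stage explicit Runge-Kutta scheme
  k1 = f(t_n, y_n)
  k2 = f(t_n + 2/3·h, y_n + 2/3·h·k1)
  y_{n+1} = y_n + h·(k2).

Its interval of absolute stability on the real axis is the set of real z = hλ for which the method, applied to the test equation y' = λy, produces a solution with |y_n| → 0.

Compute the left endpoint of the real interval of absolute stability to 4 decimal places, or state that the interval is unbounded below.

left endpoint -1.5000.

With y'=λy (z=hλ):
  k1=λy_n ⇒ h·k1=z·y_n;  k2=λ(1+2/3z)y_n ⇒ h·k2=z(1+2/3z)y_n
  y_{n+1}/y_n = 1 + z(1+2/3z) = 1 + z + 2/3z²
  so R(z) = 1 + z + 2/3z².

Find x<0 with |R(x)|<1.
x=-1.19: |R|=0.7541
R=1: x+2/3x²=0 ⇒ x=−3/2=-1.5000; min R=1−1/(4·2/3)=0.6250>−1
Confirm numerically:
  x=-1.413: |R|=0.91805 <1
  x=-1.278: |R|=0.81086 <1
  x=-1.132: |R|=0.72228 <1
  x=-0.808: |R|=0.62724 <1
  x=-2.076: |R|=1.79718 >1
  x=-1.945: |R|=1.57702 >1
Interval (-1.5000, 0).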